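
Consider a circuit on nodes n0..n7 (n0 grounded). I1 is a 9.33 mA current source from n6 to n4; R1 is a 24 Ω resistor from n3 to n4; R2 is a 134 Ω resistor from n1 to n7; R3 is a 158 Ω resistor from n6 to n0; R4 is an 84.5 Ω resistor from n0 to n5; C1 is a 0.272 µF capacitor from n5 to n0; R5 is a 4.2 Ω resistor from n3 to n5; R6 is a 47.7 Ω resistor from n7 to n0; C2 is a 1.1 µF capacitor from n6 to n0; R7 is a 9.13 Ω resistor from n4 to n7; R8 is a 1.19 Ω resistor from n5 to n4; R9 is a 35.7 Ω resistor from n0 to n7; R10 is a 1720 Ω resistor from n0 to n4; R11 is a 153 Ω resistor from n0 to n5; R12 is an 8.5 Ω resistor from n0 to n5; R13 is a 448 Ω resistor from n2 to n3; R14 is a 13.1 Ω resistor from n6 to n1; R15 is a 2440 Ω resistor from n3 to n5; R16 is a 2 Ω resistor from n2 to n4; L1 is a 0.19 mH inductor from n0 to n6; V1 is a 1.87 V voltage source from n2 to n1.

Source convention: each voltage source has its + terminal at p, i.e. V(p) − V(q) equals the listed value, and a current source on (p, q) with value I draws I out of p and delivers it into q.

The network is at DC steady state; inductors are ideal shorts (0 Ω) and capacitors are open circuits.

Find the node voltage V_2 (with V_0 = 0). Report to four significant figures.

Element admittances at DC:
  I1: injects 0.00933 A into n4 (from n6)
  Y(R1) = 0.04167 S between n3,n4
  Y(R2) = 0.007463 S between n1,n7
  Y(R3) = 0.006329 S between n6,n0
  Y(R4) = 0.01183 S between n0,n5
  Y(C1) = 0.000 S between n5,n0
  Y(R5) = 0.2381 S between n3,n5
  Y(R6) = 0.02096 S between n7,n0
  Y(C2) = 0.000 S between n6,n0
  Y(R7) = 0.1095 S between n4,n7
  Y(R8) = 0.8403 S between n5,n4
  Y(R9) = 0.02801 S between n0,n7
  Y(R10) = 0.0005814 S between n0,n4
  Y(R11) = 0.006536 S between n0,n5
  Y(R12) = 0.1176 S between n0,n5
  Y(R13) = 0.002232 S between n2,n3
  Y(R14) = 0.07634 S between n6,n1
  Y(R15) = 0.0004098 S between n3,n5
  Y(R16) = 0.5000 S between n2,n4
  L1: short n0↔n6 (DC inductor)
  V1: constraint V(n2)−V(n1) = 1.87
Assemble and solve the 9×9 MNA system:
  V(n1)=-1.068  V(n2)=0.8018  V(n3)=0.5501  V(n4)=0.6185  V(n5)=0.5358  V(n6)=0.000  V(n7)=0.3601
  i(L1)=0.09088  i(V1)=-0.09220

0.8018 V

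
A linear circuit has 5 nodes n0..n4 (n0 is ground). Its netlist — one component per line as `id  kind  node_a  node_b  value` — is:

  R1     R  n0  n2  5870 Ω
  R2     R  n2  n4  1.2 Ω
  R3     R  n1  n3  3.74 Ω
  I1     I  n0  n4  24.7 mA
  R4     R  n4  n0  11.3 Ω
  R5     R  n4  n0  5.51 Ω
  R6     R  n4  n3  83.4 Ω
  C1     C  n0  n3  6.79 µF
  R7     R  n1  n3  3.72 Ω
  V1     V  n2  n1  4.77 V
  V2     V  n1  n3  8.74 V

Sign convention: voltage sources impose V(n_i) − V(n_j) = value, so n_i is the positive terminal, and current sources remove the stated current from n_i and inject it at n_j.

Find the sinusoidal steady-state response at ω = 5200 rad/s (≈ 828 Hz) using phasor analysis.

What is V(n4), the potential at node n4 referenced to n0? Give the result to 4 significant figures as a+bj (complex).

0.3807+1.678j V

MNA unknowns: 4 node voltages V₁..V_4 plus 2 source currents (V1, V2)
R1: Y=0.0001704+0.000j on G[0,2]
R2: Y=0.8333+0.000j on G[2,4]
R3: Y=0.2674+0.000j on G[1,3]
I1: z[0]−=0.0247, z[4]+=0.0247
R4: Y=0.08850+0.000j on G[4,0]
R5: Y=0.1815+0.000j on G[4,0]
R6: Y=0.01199+0.000j on G[4,3]
C1: Y=0.000+0.03531j on G[0,3]
R7: Y=0.2688+0.000j on G[1,3]
V1: row V2−V1=4.77, i_V1 at 2,1
V2: row V1−V3=8.74, i_V2 at 1,3
solve → V1=-4.105+2.215j, V2=0.6647+2.215j, V3=-12.85+2.215j, V4=0.3807+1.678j
aux → i_V1=-0.2368-0.4471j, i_V2=-4.923-0.4471j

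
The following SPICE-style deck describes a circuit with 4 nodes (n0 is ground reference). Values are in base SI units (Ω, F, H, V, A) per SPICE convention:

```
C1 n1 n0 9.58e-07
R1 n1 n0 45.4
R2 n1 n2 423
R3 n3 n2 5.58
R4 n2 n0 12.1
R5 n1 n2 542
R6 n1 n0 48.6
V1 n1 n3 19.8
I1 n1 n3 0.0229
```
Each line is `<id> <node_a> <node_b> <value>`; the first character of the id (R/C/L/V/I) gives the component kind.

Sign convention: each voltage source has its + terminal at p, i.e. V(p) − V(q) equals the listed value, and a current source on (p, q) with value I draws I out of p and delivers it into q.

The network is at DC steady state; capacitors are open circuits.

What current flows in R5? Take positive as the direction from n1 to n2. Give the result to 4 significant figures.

0.03095 A

Apply KCL at each of the 3 non-ground nodes and solve the resulting linear system.
Node n1: branches {C1, R1, R2, R5, R6, V1, I1} → V_1 = 11.07
Node n2: branches {R2, R3, R4, R5} → V_2 = -5.706
Node n3: branches {R3, V1, I1} → V_3 = -8.731
Source currents: i(V1)=-0.5651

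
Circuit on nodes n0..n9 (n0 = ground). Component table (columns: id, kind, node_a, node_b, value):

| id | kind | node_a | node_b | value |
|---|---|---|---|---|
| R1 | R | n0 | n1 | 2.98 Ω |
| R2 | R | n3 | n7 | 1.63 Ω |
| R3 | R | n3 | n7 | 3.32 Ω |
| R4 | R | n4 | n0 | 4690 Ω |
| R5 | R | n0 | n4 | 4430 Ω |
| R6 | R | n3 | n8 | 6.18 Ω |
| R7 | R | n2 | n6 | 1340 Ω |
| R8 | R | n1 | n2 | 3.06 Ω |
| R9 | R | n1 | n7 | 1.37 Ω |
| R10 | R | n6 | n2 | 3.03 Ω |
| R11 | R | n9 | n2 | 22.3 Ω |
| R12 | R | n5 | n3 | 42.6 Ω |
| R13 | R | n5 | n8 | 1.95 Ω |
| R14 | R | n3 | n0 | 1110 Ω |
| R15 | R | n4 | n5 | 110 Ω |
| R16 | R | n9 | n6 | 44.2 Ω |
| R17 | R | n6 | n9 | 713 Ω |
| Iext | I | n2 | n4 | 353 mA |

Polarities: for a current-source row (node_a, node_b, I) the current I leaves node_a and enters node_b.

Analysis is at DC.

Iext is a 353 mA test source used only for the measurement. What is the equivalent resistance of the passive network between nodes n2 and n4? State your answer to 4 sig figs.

R_eq = 116.4 Ω

MNA unknowns: 9 node voltages V₁..V_9
R1: Y=0.3356 on G[0,1]
R2: Y=0.6135 on G[3,7]
R3: Y=0.3012 on G[3,7]
R4: Y=0.0002132 on G[4,0]
R5: Y=0.0002257 on G[0,4]
R6: Y=0.1618 on G[3,8]
R7: Y=0.0007463 on G[2,6]
R8: Y=0.3268 on G[1,2]
R9: Y=0.7299 on G[1,7]
R10: Y=0.3300 on G[6,2]
R11: Y=0.04484 on G[9,2]
R12: Y=0.02347 on G[5,3]
R13: Y=0.5128 on G[5,8]
R14: Y=0.0009009 on G[3,0]
R15: Y=0.009091 on G[4,5]
R16: Y=0.02262 on G[9,6]
R17: Y=0.001403 on G[6,9]
Iext: z[2]−=0.353, z[4]+=0.353
solve → V1=-0.05434, V2=-1.135, V3=0.7703, V4=39.96, V5=3.060, V6=-1.135, V7=0.4043, V8=2.511, V9=-1.135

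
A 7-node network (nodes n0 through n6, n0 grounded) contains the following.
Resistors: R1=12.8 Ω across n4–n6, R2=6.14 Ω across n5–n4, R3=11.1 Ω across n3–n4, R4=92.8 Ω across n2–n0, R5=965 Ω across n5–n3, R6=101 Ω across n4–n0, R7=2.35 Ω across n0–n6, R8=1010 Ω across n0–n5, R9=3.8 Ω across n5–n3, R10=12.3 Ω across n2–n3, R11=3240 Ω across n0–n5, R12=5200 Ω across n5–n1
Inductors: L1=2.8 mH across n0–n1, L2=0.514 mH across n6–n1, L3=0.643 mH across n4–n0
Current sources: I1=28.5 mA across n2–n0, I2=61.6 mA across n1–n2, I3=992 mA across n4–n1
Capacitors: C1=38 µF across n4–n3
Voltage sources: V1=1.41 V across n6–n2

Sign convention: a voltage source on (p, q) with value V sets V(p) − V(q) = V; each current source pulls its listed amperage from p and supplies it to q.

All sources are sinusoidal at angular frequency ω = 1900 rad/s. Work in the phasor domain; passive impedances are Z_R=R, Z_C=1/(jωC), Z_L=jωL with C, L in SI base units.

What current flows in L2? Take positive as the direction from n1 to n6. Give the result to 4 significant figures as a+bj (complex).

Apply KCL at each of the 6 non-ground nodes and solve the resulting linear system.
Node n1: branches {L1, L2, I2, I3, R12} → V_1 = 1.279+0.9114j
Node n2: branches {R4, I1, I2, R10, V1} → V_2 = 0.1038+0.1704j
Node n3: branches {R3, R5, R9, R10, C1} → V_3 = -0.03677-0.7157j
Node n4: branches {R1, R2, R3, R6, I3, L3, C1} → V_4 = -0.2167-1.030j
Node n5: branches {R2, R5, R8, R9, R11, R12} → V_5 = -0.1045-0.8321j
Node n6: branches {R1, L2, R7, V1} → V_6 = 1.514+0.1704j
Source currents: i(V1)=-0.02055+0.07388j

0.7588+0.2401j A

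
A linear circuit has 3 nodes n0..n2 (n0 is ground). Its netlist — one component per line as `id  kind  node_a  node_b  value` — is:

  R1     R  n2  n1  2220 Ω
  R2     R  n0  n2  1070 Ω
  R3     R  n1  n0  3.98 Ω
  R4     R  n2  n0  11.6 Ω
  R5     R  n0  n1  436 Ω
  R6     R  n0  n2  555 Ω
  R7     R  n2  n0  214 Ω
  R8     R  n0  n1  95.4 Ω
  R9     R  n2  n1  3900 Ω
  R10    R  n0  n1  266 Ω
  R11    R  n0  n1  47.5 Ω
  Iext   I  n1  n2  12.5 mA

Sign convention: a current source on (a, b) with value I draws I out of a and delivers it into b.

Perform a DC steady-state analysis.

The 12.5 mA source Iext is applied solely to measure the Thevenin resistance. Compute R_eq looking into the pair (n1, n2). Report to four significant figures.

Element admittances at DC:
  Y(R1) = 0.0004505 S between n2,n1
  Y(R2) = 0.0009346 S between n0,n2
  Y(R3) = 0.2513 S between n1,n0
  Y(R4) = 0.08621 S between n2,n0
  Y(R5) = 0.002294 S between n0,n1
  Y(R6) = 0.001802 S between n0,n2
  Y(R7) = 0.004673 S between n2,n0
  Y(R8) = 0.01048 S between n0,n1
  Y(R9) = 0.0002564 S between n2,n1
  Y(R10) = 0.003759 S between n0,n1
  Y(R11) = 0.02105 S between n0,n1
  Iext: injects 0.0125 A into n2 (from n1)
Assemble and solve the 2×2 MNA system:
  V(n1)=-0.04285  V(n2)=0.1322

R_eq = 14.00 Ω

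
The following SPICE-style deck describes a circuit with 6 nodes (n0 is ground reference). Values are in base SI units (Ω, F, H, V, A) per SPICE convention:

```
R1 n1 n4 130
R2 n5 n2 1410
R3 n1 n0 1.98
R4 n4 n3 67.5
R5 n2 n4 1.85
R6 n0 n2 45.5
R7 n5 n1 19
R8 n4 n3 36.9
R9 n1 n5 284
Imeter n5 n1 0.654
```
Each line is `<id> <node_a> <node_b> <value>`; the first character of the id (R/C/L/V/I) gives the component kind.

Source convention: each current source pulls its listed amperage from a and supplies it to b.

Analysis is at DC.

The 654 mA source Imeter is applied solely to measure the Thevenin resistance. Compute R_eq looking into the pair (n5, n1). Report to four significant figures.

Element admittances at DC:
  Y(R1) = 0.007692 S between n1,n4
  Y(R2) = 0.0007092 S between n5,n2
  Y(R3) = 0.5051 S between n1,n0
  Y(R4) = 0.01481 S between n4,n3
  Y(R5) = 0.5405 S between n2,n4
  Y(R6) = 0.02198 S between n0,n2
  Y(R7) = 0.05263 S between n5,n1
  Y(R8) = 0.02710 S between n4,n3
  Y(R9) = 0.003521 S between n1,n5
  Imeter: injects 0.654 A into n1 (from n5)
Assemble and solve the 5×5 MNA system:
  V(n1)=0.01159  V(n2)=-0.2664  V(n3)=-0.2625  V(n4)=-0.2625  V(n5)=-11.49

R_eq = 17.59 Ω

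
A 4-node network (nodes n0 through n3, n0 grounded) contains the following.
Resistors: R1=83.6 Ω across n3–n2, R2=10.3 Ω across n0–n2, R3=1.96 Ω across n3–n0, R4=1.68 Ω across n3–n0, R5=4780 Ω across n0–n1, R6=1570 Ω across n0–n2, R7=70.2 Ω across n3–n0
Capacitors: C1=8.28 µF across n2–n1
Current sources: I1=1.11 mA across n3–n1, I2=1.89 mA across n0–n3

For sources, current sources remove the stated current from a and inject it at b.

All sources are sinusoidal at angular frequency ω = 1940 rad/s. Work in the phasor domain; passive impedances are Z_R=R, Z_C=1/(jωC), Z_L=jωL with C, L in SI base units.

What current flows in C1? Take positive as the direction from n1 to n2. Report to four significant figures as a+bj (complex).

0.001108+1.440e-05j A

MNA unknowns: 3 node voltages V₁..V_3
R1: Y=0.01196+0.000j on G[3,2]
R2: Y=0.09709+0.000j on G[0,2]
R3: Y=0.5102+0.000j on G[3,0]
R4: Y=0.5952+0.000j on G[3,0]
R5: Y=0.0002092+0.000j on G[0,1]
R6: Y=0.0006369+0.000j on G[0,2]
R7: Y=0.01425+0.000j on G[3,0]
C1: Y=0.000+0.01606j on G[2,1]
I1: z[3]−=0.00111, z[1]+=0.00111
I2: z[0]−=0.00189, z[3]+=0.00189
solve → V1=0.01108-0.06883j, V2=0.01019+0.0001314j, V3=0.0007969+1.389e-06j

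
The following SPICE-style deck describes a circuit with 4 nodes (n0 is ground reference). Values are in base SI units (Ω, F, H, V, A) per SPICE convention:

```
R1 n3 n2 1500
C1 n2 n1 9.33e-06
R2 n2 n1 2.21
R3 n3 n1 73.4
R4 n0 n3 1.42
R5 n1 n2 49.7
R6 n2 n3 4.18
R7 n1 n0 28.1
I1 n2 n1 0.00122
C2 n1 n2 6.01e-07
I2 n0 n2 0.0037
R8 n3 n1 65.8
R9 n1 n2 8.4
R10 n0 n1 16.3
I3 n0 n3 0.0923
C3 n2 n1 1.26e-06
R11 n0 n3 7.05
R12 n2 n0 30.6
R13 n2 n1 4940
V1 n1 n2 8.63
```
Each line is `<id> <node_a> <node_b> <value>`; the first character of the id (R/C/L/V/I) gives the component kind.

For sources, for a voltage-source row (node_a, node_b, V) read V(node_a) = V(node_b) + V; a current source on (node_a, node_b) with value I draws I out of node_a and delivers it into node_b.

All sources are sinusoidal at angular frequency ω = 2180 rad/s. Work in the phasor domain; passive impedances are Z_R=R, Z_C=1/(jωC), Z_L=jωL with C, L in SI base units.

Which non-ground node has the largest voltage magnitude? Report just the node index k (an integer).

1

Apply KCL at each of the 3 non-ground nodes and solve the resulting linear system.
Node n1: branches {C1, R2, R3, R5, R7, I1, C2, R8, R9, R10, C3, R13, V1} → V_1 = 5.634+0.000j
Node n2: branches {R1, C1, R2, R5, R6, I1, C2, I2, R9, C3, R12, R13, V1} → V_2 = -2.996+0.000j
Node n3: branches {R1, R3, R4, R6, R8, I3, R11} → V_3 = -0.4163+0.000j
Source currents: i(V1)=-5.827-0.2105j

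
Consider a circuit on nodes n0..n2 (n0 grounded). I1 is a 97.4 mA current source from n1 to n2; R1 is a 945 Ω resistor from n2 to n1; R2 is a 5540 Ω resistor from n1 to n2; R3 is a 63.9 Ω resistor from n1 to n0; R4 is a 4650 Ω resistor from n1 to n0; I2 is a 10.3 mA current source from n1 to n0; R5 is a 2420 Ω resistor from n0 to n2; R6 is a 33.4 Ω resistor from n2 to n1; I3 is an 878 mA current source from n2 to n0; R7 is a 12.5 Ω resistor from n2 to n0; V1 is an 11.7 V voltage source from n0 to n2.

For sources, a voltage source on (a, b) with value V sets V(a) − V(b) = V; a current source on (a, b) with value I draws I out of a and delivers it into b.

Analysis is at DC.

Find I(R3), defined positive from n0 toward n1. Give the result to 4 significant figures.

Apply KCL at each of the 2 non-ground nodes and solve the resulting linear system.
Node n1: branches {I1, R1, R2, R3, R4, I2, R6} → V_1 = -10.04
Node n2: branches {I1, R1, R2, R5, R6, I3, R7, V1} → V_2 = -11.70
Source currents: i(V1)=-0.2119

0.1572 A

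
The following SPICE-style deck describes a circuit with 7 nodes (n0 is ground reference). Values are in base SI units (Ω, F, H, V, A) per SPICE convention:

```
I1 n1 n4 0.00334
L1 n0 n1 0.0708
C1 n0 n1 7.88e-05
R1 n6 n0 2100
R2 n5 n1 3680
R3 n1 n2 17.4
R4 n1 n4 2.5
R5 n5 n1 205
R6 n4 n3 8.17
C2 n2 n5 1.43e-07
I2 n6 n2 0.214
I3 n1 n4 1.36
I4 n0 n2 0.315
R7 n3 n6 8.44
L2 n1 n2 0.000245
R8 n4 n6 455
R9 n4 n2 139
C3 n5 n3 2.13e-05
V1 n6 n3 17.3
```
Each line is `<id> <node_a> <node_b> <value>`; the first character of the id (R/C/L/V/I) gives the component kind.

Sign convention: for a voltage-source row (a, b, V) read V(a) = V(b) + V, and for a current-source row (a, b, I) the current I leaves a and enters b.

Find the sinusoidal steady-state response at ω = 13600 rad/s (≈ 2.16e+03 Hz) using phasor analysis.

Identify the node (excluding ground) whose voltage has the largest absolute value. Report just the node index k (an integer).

6

Element admittances at ω=13600 rad/s:
  I1: injects 0.00334 A into n4 (from n1)
  Y(L1) = 0.000-0.001039j S between n0,n1
  Y(C1) = 0.000+1.072j S between n0,n1
  Y(R1) = 0.0004762+0.000j S between n6,n0
  Y(R2) = 0.0002717+0.000j S between n5,n1
  Y(R3) = 0.05747+0.000j S between n1,n2
  Y(R4) = 0.4000+0.000j S between n1,n4
  Y(R5) = 0.004878+0.000j S between n5,n1
  Y(R6) = 0.1224+0.000j S between n4,n3
  Y(C2) = 0.000+0.001945j S between n2,n5
  I2: injects 0.214 A into n2 (from n6)
  I3: injects 1.36 A into n4 (from n1)
  I4: injects 0.315 A into n2 (from n0)
  Y(R7) = 0.1185+0.000j S between n3,n6
  Y(L2) = 0.000-0.3001j S between n1,n2
  Y(R8) = 0.002198+0.000j S between n4,n6
  Y(R9) = 0.007194+0.000j S between n4,n2
  Y(C3) = 0.000+0.2897j S between n5,n3
  V1: constraint V(n6)−V(n3) = 17.3
Assemble and solve the 7×7 MNA system:
  V(n1)=0.0001165-0.2862j  V(n2)=0.3768+1.473j  V(n3)=0.6474-0.2619j  V(n4)=2.792-0.2567j  V(n5)=0.6447-0.2389j  V(n6)=17.95-0.2619j
  i(V1)=-2.306+0.0001360j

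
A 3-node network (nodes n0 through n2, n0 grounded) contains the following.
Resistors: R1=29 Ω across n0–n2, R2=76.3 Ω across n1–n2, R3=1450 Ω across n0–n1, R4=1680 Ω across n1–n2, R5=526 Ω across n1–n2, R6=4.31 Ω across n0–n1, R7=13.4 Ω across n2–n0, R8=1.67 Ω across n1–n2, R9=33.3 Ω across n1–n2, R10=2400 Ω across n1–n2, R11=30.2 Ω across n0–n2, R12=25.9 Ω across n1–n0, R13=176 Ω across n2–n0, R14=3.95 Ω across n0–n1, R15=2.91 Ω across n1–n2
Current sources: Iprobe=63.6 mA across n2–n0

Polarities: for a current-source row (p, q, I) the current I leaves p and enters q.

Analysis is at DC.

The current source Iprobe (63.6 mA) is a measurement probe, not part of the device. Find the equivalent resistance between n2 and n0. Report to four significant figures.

R_eq = 2.038 Ω

Apply KCL at each of the 2 non-ground nodes and solve the resulting linear system.
Node n1: branches {R2, R3, R4, R5, R6, R8, R9, R10, R12, R14, R15} → V_1 = -0.08470
Node n2: branches {R1, R2, R4, R5, R7, R8, R9, R10, R11, R13, R15, Iprobe} → V_2 = -0.1296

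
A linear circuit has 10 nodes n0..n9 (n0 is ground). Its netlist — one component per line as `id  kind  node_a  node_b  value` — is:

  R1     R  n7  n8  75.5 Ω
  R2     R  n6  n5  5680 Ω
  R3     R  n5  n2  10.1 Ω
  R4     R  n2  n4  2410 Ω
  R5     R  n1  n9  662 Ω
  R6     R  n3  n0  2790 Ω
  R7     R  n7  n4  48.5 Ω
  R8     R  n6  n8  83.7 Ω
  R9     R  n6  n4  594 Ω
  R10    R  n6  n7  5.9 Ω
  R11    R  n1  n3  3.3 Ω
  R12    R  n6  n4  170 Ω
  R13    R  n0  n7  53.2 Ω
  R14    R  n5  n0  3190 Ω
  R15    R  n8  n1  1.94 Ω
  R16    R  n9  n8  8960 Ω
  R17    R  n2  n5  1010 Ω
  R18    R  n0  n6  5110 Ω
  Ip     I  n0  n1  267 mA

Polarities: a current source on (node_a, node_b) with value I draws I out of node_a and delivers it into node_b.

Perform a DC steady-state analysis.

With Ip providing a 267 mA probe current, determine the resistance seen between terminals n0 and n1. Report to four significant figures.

R_eq = 91.77 Ω

Element admittances at DC:
  Y(R1) = 0.01325 S between n7,n8
  Y(R2) = 0.0001761 S between n6,n5
  Y(R3) = 0.09901 S between n5,n2
  Y(R4) = 0.0004149 S between n2,n4
  Y(R5) = 0.001511 S between n1,n9
  Y(R6) = 0.0003584 S between n3,n0
  Y(R7) = 0.02062 S between n7,n4
  Y(R8) = 0.01195 S between n6,n8
  Y(R9) = 0.001684 S between n6,n4
  Y(R10) = 0.1695 S between n6,n7
  Y(R11) = 0.3030 S between n1,n3
  Y(R12) = 0.005882 S between n6,n4
  Y(R13) = 0.01880 S between n0,n7
  Y(R14) = 0.0003135 S between n5,n0
  Y(R15) = 0.5155 S between n8,n1
  Y(R16) = 0.0001116 S between n9,n8
  Y(R17) = 0.0009901 S between n2,n5
  Y(R18) = 0.0001957 S between n0,n6
  Ip: injects 0.267 A into n1 (from n0)
Assemble and solve the 9×9 MNA system:
  V(n1)=24.50  V(n2)=8.970  V(n3)=24.47  V(n4)=13.55  V(n5)=8.951  V(n6)=14.09  V(n7)=13.44  V(n8)=24.00  V(n9)=24.47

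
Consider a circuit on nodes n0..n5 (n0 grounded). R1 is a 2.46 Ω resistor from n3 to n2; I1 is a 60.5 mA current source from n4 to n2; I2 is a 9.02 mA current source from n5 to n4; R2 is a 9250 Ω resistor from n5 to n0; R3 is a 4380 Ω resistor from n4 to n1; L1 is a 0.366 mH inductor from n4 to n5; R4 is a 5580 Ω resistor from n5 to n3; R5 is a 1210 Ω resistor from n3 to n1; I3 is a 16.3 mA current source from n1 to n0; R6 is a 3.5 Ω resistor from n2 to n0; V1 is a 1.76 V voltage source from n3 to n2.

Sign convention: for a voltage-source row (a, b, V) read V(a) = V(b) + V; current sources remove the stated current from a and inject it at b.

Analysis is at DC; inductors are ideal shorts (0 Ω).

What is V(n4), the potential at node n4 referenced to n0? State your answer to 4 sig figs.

Apply KCL at each of the 5 non-ground nodes and solve the resulting linear system.
Node n1: branches {R3, R5, I3} → V_1 = -43.52
Node n2: branches {R1, I1, R6, V1} → V_2 = -0.005594
Node n3: branches {R1, R4, R5, V1} → V_3 = 1.754
Node n4: branches {I1, I2, R3, L1} → V_4 = -136.0
Node n5: branches {I2, R2, L1, R4} → V_5 = -136.0
Source currents: i(L1)=-0.03037, i(V1)=-0.7775

-136.0 V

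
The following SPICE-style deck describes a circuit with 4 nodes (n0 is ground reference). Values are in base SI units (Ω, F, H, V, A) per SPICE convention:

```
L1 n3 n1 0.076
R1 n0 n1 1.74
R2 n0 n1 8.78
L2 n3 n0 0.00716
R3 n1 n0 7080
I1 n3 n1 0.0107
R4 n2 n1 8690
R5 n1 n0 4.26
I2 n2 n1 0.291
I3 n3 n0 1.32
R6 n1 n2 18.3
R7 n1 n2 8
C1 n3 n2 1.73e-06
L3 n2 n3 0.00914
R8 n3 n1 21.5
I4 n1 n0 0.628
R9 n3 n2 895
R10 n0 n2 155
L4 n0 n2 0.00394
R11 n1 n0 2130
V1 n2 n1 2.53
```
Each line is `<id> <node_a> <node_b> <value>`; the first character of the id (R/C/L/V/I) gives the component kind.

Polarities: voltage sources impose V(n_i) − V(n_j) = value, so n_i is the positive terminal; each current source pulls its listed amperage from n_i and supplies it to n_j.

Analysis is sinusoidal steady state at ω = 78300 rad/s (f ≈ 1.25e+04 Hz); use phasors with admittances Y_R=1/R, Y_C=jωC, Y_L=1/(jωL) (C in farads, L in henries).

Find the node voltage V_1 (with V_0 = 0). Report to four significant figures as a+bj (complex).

MNA unknowns: 3 node voltages V₁..V_3 plus 1 source current (V1)
L1: Y=0.000-0.0001680j on G[3,1]
R1: Y=0.5747+0.000j on G[0,1]
R2: Y=0.1139+0.000j on G[0,1]
L2: Y=0.000-0.001784j on G[3,0]
R3: Y=0.0001412+0.000j on G[1,0]
I1: z[3]−=0.0107, z[1]+=0.0107
R4: Y=0.0001151+0.000j on G[2,1]
R5: Y=0.2347+0.000j on G[1,0]
I2: z[2]−=0.291, z[1]+=0.291
I3: z[3]−=1.32, z[0]+=1.32
R6: Y=0.05464+0.000j on G[1,2]
R7: Y=0.1250+0.000j on G[1,2]
C1: Y=0.000+0.1355j on G[3,2]
L3: Y=0.000-0.001397j on G[2,3]
R8: Y=0.04651+0.000j on G[3,1]
I4: z[1]−=0.628, z[0]+=0.628
R9: Y=0.001117+0.000j on G[3,2]
R10: Y=0.006452+0.000j on G[0,2]
L4: Y=0.000-0.003241j on G[0,2]
R11: Y=0.0004695+0.000j on G[1,0]
V1: row V2−V1=2.53, i_V1 at 2,1
solve → V1=-2.130-0.004530j, V2=0.4002-0.004530j, V3=-3.090+9.700j
aux → i_V1=-2.053-0.4557j

-2.130-0.004530j V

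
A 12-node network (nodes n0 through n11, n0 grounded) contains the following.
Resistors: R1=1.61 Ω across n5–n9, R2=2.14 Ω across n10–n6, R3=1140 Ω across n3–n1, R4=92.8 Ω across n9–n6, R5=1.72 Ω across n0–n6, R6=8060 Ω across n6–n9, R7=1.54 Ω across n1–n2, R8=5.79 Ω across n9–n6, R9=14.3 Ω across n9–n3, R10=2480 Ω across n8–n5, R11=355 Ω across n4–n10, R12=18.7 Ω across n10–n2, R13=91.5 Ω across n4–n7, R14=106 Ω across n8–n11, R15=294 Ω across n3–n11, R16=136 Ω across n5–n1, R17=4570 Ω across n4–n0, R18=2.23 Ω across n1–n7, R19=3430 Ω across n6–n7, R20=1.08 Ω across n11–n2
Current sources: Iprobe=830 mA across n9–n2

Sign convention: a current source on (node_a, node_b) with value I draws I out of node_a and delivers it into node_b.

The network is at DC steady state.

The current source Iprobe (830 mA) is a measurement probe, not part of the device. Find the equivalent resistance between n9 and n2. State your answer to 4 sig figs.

R_eq = 19.63 Ω

MNA unknowns: 11 node voltages V₁..V_11
R1: Y=0.6211 on G[5,9]
R2: Y=0.4673 on G[10,6]
R3: Y=0.0008772 on G[3,1]
R4: Y=0.01078 on G[9,6]
R5: Y=0.5814 on G[0,6]
R6: Y=0.0001241 on G[6,9]
R7: Y=0.6494 on G[1,2]
R8: Y=0.1727 on G[9,6]
R9: Y=0.06993 on G[9,3]
R10: Y=0.0004032 on G[8,5]
R11: Y=0.002817 on G[4,10]
R12: Y=0.05348 on G[10,2]
R13: Y=0.01093 on G[4,7]
R14: Y=0.009434 on G[8,11]
R15: Y=0.003401 on G[3,11]
R16: Y=0.007353 on G[5,1]
R17: Y=0.0002188 on G[4,0]
R18: Y=0.4484 on G[1,7]
R19: Y=0.0002915 on G[6,7]
R20: Y=0.9259 on G[11,2]
Iprobe: z[9]−=0.83, z[2]+=0.83
solve → V1=12.55, V2=12.80, V3=-2.566, V4=10.04, V5=-3.302, V6=-0.003779, V7=12.48, V8=12.08, V9=-3.500, V10=1.358, V11=12.73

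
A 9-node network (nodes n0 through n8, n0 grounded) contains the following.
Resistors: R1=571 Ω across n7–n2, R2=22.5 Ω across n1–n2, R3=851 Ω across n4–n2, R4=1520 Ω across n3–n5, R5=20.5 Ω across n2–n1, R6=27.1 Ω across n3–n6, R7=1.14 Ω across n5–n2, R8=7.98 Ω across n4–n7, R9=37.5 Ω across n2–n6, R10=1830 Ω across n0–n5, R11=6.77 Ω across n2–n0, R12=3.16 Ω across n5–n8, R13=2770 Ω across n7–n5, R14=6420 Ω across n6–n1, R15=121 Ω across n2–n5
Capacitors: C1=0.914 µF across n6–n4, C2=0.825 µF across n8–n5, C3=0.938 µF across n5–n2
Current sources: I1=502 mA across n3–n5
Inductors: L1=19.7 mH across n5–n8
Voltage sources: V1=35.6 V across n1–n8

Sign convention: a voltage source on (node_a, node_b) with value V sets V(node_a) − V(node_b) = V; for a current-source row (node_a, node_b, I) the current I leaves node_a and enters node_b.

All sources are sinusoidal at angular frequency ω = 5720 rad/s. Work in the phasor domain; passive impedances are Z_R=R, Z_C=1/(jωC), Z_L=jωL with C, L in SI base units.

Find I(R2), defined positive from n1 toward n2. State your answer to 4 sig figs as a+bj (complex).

1.147-0.002807j A

MNA unknowns: 8 node voltages V₁..V_8 plus 1 source current (V1)
R1: Y=0.001751+0.000j on G[7,2]
R2: Y=0.04444+0.000j on G[1,2]
C1: Y=0.000+0.005228j on G[6,4]
R3: Y=0.001175+0.000j on G[4,2]
R4: Y=0.0006579+0.000j on G[3,5]
R5: Y=0.04878+0.000j on G[2,1]
R6: Y=0.03690+0.000j on G[3,6]
R7: Y=0.8772+0.000j on G[5,2]
R8: Y=0.1253+0.000j on G[4,7]
R9: Y=0.02667+0.000j on G[2,6]
C2: Y=0.000+0.004719j on G[8,5]
R10: Y=0.0005464+0.000j on G[0,5]
I1: z[3]−=0.502, z[5]+=0.502
R11: Y=0.1477+0.000j on G[2,0]
R12: Y=0.3165+0.000j on G[5,8]
R13: Y=0.0003610+0.000j on G[7,5]
R14: Y=0.0001558+0.000j on G[6,1]
R15: Y=0.008264+0.000j on G[2,5]
C3: Y=0.000+0.005365j on G[5,2]
L1: Y=0.000-0.008874j on G[5,8]
V1: row V1−V8=35.6, i_V1 at 1,8
solve → V1=25.81-0.06323j, V2=0.008034-6.587e-05j, V3=-29.54+0.7791j, V4=-12.26-6.693j, V5=-2.172+0.01781j, V6=-16.43+0.7927j, V7=-12.07-6.582j, V8=-9.792-0.06323j
aux → i_V1=-2.412+0.006021j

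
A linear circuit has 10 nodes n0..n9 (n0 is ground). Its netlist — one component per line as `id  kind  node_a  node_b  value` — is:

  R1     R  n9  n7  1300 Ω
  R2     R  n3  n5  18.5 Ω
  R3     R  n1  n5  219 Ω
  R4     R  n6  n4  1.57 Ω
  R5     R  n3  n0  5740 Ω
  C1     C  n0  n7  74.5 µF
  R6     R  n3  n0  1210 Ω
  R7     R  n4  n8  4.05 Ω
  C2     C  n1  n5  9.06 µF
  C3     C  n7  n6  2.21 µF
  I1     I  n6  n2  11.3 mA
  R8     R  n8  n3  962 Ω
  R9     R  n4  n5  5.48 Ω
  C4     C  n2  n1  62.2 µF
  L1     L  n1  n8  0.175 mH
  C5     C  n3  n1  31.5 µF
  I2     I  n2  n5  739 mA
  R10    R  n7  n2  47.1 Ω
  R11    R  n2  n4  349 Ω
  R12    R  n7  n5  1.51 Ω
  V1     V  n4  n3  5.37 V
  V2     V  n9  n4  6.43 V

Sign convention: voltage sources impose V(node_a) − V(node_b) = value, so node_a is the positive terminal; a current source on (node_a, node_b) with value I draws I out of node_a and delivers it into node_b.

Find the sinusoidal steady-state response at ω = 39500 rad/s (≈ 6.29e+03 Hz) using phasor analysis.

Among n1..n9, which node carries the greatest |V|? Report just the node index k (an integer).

Element admittances at ω=39500 rad/s:
  Y(R1) = 0.0007692+0.000j S between n9,n7
  Y(R2) = 0.05405+0.000j S between n3,n5
  Y(R3) = 0.004566+0.000j S between n1,n5
  Y(R4) = 0.6369+0.000j S between n6,n4
  Y(R5) = 0.0001742+0.000j S between n3,n0
  Y(C1) = 0.000+2.943j S between n0,n7
  Y(R6) = 0.0008264+0.000j S between n3,n0
  Y(R7) = 0.2469+0.000j S between n4,n8
  Y(C2) = 0.000+0.3579j S between n1,n5
  Y(C3) = 0.000+0.08729j S between n7,n6
  I1: injects 0.0113 A into n2 (from n6)
  Y(R8) = 0.001040+0.000j S between n8,n3
  Y(R9) = 0.1825+0.000j S between n4,n5
  Y(C4) = 0.000+2.457j S between n2,n1
  Y(L1) = 0.000-0.1447j S between n1,n8
  Y(C5) = 0.000+1.244j S between n3,n1
  I2: injects 0.739 A into n5 (from n2)
  Y(R10) = 0.02123+0.000j S between n7,n2
  Y(R11) = 0.002865+0.000j S between n2,n4
  Y(R12) = 0.6623+0.000j S between n7,n5
  V1: constraint V(n4)−V(n3) = 5.37
  V2: constraint V(n9)−V(n4) = 6.43
Assemble and solve the 11×11 MNA system:
  V(n1)=-2.342+1.790j  V(n2)=-2.359+2.060j  V(n3)=-2.643+2.207j  V(n4)=2.727+2.207j  V(n5)=0.3058-0.4626j  V(n6)=2.956+1.801j  V(n7)=-0.0007503-0.0008988j  V(n8)=1.242+4.297j  V(n9)=9.157+2.207j
  i(V1)=-0.6840-0.2311j  i(V2)=-0.007044-0.001698j

9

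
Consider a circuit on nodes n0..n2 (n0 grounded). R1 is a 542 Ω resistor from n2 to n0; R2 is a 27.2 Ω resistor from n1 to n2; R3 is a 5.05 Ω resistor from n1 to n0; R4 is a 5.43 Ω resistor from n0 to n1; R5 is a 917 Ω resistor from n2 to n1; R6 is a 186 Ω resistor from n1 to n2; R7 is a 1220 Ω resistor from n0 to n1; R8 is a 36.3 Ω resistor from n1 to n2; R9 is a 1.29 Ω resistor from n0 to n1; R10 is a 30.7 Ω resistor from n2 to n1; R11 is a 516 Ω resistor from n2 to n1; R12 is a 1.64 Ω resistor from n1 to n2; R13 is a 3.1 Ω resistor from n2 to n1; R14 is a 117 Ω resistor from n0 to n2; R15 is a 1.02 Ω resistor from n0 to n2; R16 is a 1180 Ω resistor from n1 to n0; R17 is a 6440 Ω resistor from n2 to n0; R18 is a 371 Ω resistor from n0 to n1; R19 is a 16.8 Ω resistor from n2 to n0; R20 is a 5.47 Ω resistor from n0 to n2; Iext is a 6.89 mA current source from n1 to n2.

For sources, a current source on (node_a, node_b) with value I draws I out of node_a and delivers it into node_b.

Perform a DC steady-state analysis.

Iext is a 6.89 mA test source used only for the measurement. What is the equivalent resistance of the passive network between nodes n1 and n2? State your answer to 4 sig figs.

Apply KCL at each of the 2 non-ground nodes and solve the resulting linear system.
Node n1: branches {R2, R3, R4, R5, R6, R7, R8, R9, R10, R11, R12, R13, R16, R18, Iext} → V_1 = -0.002169
Node n2: branches {R1, R2, R5, R6, R8, R10, R11, R12, R13, R14, R15, R17, R19, R20, Iext} → V_2 = 0.002043

R_eq = 0.6113 Ω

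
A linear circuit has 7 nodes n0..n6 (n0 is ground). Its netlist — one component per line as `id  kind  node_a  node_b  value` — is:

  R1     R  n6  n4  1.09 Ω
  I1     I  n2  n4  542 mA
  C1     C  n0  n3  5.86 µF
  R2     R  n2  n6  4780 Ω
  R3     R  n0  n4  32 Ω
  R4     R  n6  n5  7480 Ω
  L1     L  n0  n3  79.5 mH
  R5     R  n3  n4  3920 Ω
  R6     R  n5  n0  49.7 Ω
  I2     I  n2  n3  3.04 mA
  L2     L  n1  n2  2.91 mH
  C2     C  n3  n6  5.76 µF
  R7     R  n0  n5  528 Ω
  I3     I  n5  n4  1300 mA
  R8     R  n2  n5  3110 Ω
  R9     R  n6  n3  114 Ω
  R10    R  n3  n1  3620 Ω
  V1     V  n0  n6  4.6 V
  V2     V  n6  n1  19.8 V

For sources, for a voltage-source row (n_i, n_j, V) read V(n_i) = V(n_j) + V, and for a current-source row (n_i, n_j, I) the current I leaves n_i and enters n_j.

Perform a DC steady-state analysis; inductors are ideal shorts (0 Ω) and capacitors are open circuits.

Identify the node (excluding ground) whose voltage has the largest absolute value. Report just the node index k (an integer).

Apply KCL at each of the 6 non-ground nodes and solve the resulting linear system.
Node n1: branches {L2, R10, V2} → V_1 = -24.40
Node n2: branches {I1, R2, I2, L2, R8} → V_2 = -24.40
Node n3: branches {C1, L1, R5, I2, C2, R9, R10} → V_3 = 0.000
Node n4: branches {R1, I1, R3, R5, I3} → V_4 = -2.506
Node n5: branches {R4, R6, R7, I3, R8} → V_5 = -58.23
Node n6: branches {R1, R2, R4, C2, R9, V1, V2} → V_6 = -4.600
Source currents: i(L1)=0.04469, i(L2)=0.5518, i(V1)=-1.405, i(V2)=0.5450

5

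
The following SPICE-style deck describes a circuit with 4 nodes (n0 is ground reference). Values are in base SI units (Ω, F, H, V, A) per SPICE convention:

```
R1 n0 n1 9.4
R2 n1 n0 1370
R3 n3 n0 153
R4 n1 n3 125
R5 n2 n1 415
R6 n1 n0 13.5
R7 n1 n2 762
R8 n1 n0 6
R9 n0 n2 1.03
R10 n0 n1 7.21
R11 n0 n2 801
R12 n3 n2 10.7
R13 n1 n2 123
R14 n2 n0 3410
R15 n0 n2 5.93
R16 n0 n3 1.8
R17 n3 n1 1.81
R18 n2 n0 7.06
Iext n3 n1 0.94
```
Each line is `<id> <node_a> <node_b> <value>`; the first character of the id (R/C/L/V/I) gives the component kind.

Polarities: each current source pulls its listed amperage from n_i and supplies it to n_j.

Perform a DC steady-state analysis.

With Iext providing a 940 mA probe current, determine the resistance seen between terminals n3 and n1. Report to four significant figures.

R_eq = 1.187 Ω

Apply KCL at each of the 3 non-ground nodes and solve the resulting linear system.
Node n1: branches {R1, R2, R4, R5, R6, R7, R8, R10, R13, R17, Iext} → V_1 = 0.6311
Node n2: branches {R5, R7, R9, R11, R12, R13, R14, R15, R18} → V_2 = -0.02721
Node n3: branches {R3, R4, R12, R16, R17, Iext} → V_3 = -0.4842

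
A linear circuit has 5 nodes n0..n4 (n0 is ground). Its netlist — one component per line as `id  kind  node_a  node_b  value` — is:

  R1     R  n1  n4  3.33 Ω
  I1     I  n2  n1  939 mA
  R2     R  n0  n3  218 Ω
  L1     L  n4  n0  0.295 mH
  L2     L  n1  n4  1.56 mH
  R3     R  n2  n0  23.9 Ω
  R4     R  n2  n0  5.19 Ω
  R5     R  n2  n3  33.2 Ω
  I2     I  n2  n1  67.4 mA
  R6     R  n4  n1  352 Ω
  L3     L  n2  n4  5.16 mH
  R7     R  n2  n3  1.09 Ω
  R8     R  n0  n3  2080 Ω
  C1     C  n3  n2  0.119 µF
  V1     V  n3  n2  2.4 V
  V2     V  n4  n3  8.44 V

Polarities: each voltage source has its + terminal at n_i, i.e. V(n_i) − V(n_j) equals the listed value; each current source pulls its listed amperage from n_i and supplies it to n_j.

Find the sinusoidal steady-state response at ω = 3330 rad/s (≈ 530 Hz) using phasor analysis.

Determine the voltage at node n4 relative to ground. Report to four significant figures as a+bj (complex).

Element admittances at ω=3330 rad/s:
  Y(R1) = 0.3003+0.000j S between n1,n4
  I1: injects 0.939 A into n1 (from n2)
  Y(R2) = 0.004587+0.000j S between n0,n3
  Y(L1) = 0.000-1.018j S between n4,n0
  Y(L2) = 0.000-0.1925j S between n1,n4
  Y(R3) = 0.04184+0.000j S between n2,n0
  Y(R4) = 0.1927+0.000j S between n2,n0
  Y(R5) = 0.03012+0.000j S between n2,n3
  I2: injects 0.0674 A into n1 (from n2)
  Y(R6) = 0.002841+0.000j S between n4,n1
  Y(L3) = 0.000-0.05820j S between n2,n4
  Y(R7) = 0.9174+0.000j S between n2,n3
  Y(R8) = 0.0004808+0.000j S between n0,n3
  Y(C1) = 0.000+0.0003963j S between n3,n2
  V1: constraint V(n3)−V(n2) = 2.4
  V2: constraint V(n4)−V(n3) = 8.44
Assemble and solve the 6×6 MNA system:
  V(n1)=2.932+3.908j  V(n2)=-10.27+2.406j  V(n3)=-7.874+2.406j  V(n4)=0.5663+2.406j
  i(V1)=-3.677+1.194j  i(V2)=-1.443+1.207j

0.5663+2.406j V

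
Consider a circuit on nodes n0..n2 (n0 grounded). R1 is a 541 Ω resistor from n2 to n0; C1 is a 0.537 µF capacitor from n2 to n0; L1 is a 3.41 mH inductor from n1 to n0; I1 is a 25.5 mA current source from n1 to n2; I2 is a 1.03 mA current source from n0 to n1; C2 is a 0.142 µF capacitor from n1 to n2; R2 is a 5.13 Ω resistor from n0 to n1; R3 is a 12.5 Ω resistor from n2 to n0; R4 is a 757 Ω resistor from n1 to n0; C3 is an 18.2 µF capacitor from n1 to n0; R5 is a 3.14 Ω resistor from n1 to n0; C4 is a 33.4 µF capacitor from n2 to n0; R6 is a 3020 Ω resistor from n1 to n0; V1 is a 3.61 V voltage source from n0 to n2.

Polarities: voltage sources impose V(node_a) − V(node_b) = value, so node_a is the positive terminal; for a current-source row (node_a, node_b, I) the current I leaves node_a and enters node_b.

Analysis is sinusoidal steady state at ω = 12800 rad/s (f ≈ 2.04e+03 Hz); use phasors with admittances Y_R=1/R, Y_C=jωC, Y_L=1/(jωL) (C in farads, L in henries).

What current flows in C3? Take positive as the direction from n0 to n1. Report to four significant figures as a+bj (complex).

Element admittances at ω=12800 rad/s:
  Y(R1) = 0.001848+0.000j S between n2,n0
  Y(C1) = 0.000+0.006874j S between n2,n0
  Y(L1) = 0.000-0.02291j S between n1,n0
  I1: injects 0.0255 A into n2 (from n1)
  I2: injects 0.00103 A into n1 (from n0)
  Y(C2) = 0.000+0.001818j S between n1,n2
  Y(R2) = 0.1949+0.000j S between n0,n1
  Y(R3) = 0.08000+0.000j S between n2,n0
  Y(R4) = 0.001321+0.000j S between n1,n0
  Y(C3) = 0.000+0.2330j S between n1,n0
  Y(R5) = 0.3185+0.000j S between n1,n0
  Y(C4) = 0.000+0.4275j S between n2,n0
  Y(R6) = 0.0003311+0.000j S between n1,n0
  V1: constraint V(n0)−V(n2) = 3.61
Assemble and solve the 3×3 MNA system:
  V(n1)=-0.04512+0.005819j  V(n2)=-3.610+0.000j
  i(V1)=-0.3210-1.575j

0.001356+0.01051j A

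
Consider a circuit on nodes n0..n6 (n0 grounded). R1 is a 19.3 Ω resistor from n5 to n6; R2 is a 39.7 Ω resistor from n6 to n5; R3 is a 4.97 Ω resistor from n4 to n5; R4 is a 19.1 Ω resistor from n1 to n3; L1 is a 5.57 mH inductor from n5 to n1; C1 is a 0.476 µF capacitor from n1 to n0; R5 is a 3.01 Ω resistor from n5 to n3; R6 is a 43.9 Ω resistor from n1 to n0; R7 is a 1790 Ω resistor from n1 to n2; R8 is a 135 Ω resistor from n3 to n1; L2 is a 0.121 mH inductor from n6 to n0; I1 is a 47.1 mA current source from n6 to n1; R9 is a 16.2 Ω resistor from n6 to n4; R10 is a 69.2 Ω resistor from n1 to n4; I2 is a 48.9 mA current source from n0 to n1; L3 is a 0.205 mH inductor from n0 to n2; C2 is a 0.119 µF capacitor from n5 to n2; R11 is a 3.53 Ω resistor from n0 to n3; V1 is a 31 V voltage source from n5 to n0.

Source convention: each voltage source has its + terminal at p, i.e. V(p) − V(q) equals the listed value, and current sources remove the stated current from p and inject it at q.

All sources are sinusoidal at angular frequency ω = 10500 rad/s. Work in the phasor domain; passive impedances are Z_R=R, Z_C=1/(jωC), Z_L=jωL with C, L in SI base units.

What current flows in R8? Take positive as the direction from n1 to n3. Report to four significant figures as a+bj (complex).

MNA unknowns: 6 node voltages V₁..V_6 plus 1 source current (V1)
R1: Y=0.05181+0.000j on G[5,6]
R2: Y=0.02519+0.000j on G[6,5]
R3: Y=0.2012+0.000j on G[4,5]
R4: Y=0.05236+0.000j on G[1,3]
L1: Y=0.000-0.01710j on G[5,1]
C1: Y=0.000+0.004998j on G[1,0]
R5: Y=0.3322+0.000j on G[5,3]
R6: Y=0.02278+0.000j on G[1,0]
R7: Y=0.0005587+0.000j on G[1,2]
R8: Y=0.007407+0.000j on G[3,1]
L2: Y=0.000-0.7871j on G[6,0]
I1: z[6]−=0.0471, z[1]+=0.0471
R9: Y=0.06173+0.000j on G[6,4]
R10: Y=0.01445+0.000j on G[1,4]
I2: z[0]−=0.0489, z[1]+=0.0489
L3: Y=0.000-0.4646j on G[0,2]
C2: Y=0.000+0.001249j on G[5,2]
R11: Y=0.2833+0.000j on G[0,3]
V1: row V5−V0=31, i_V1 at 5,0
solve → V1=15.07-3.635j, V2=-0.07920+0.01826j, V3=16.59-0.3217j, V4=23.44+0.8516j, V5=31.00+0.000j, V6=0.7577+4.678j
aux → i_V1=-8.701+0.6582j

-0.01124-0.02455j A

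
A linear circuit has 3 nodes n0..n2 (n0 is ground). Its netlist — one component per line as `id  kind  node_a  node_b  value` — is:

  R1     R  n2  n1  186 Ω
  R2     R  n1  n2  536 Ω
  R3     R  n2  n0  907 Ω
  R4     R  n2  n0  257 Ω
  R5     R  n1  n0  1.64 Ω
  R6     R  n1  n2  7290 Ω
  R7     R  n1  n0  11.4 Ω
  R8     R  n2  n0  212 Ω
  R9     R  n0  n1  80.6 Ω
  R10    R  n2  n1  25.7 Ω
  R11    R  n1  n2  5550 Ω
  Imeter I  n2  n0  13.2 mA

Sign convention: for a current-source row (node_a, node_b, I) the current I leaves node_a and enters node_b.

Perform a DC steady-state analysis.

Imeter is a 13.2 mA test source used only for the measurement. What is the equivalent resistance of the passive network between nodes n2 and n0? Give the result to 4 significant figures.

R_eq = 18.75 Ω

Element admittances at DC:
  Y(R1) = 0.005376 S between n2,n1
  Y(R2) = 0.001866 S between n1,n2
  Y(R3) = 0.001103 S between n2,n0
  Y(R4) = 0.003891 S between n2,n0
  Y(R5) = 0.6098 S between n1,n0
  Y(R6) = 0.0001372 S between n1,n2
  Y(R7) = 0.08772 S between n1,n0
  Y(R8) = 0.004717 S between n2,n0
  Y(R9) = 0.01241 S between n0,n1
  Y(R10) = 0.03891 S between n2,n1
  Y(R11) = 0.0001802 S between n1,n2
  Imeter: injects 0.0132 A into n0 (from n2)
Assemble and solve the 2×2 MNA system:
  V(n1)=-0.01521  V(n2)=-0.2475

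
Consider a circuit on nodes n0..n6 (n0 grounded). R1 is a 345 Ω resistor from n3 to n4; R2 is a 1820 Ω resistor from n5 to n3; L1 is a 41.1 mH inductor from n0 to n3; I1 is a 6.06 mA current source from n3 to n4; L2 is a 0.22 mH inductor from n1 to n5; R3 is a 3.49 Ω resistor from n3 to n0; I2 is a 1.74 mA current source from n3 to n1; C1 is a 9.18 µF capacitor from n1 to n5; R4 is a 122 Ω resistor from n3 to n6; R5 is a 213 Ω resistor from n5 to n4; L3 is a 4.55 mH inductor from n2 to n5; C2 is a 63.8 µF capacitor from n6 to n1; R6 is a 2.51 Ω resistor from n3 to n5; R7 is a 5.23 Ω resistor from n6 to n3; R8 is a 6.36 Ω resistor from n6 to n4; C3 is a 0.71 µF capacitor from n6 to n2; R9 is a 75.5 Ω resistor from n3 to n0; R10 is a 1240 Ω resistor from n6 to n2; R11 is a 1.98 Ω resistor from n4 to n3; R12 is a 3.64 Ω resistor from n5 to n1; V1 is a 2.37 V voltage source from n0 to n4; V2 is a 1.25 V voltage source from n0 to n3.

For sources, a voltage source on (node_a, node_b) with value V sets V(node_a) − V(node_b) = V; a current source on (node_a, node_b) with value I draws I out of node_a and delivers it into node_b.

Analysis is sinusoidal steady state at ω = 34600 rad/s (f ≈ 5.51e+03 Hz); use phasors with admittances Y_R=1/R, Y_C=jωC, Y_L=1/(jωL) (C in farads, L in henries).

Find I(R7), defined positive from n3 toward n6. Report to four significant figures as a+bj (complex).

0.06328-0.008218j A

Apply KCL at each of the 6 non-ground nodes and solve the resulting linear system.
Node n1: branches {L2, I2, C1, C2, R12} → V_1 = -1.573+0.01637j
Node n2: branches {L3, C3, R10} → V_2 = -1.644+0.06841j
Node n3: branches {R1, R2, L1, I1, R3, I2, R4, R6, R7, R9, R11, V2} → V_3 = -1.250+0.000j
Node n4: branches {R1, I1, R5, R8, R11, V1} → V_4 = -2.370+0.000j
Node n5: branches {R2, L2, C1, R5, L3, R6, R12} → V_5 = -1.403-0.03798j
Node n6: branches {R4, C2, R7, R8, C3, R10} → V_6 = -1.581+0.04298j
Source currents: i(V1)=-0.7036-0.006580j, i(V2)=0.3288+0.007459j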